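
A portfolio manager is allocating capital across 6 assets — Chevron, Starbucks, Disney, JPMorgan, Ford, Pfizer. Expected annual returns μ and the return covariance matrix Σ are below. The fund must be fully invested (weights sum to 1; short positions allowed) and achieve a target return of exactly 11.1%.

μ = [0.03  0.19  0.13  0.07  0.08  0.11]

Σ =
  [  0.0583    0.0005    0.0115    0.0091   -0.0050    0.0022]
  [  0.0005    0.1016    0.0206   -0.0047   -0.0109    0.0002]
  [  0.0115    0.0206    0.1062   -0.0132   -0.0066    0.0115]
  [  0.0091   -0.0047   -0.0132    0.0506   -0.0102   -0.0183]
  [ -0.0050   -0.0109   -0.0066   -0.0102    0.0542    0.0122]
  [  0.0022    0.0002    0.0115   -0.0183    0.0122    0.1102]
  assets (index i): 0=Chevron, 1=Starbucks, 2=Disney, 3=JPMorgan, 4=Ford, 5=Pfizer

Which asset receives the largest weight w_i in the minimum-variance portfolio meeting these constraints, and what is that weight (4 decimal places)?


x=Σ⁻¹μ = [-0.0104  1.9967  1.2049  2.7347  2.2974  1.0688]
y=Σ⁻¹𝟙 = [12.2518  11.9745  10.1225  30.2461  26.7033  9.8182]
a=μᵀx=1.028488  b=𝟙ᵀx=9.292126  c=𝟙ᵀy=101.116394  D=ac−b²=17.653358
λ₁=(c·0.111−b)/D = (101.116394·0.111−9.292126)/17.653358 = 0.109429
λ₂=(a−b·0.111)/D = (1.028488−9.292126·0.111)/17.653358 = -0.000166
w* = 0.109429·x + -0.000166·y:
  w_0 = 0.109429·-0.0104 + -0.000166·12.2518 = -0.0032  (Chevron)
  w_1 = 0.109429·1.9967 + -0.000166·11.9745 = 0.2165  (Starbucks)
  w_2 = 0.109429·1.2049 + -0.000166·10.1225 = 0.1302  (Disney)
  w_3 = 0.109429·2.7347 + -0.000166·30.2461 = 0.2942  (JPMorgan)
  w_4 = 0.109429·2.2974 + -0.000166·26.7033 = 0.2470  (Ford)
  w_5 = 0.109429·1.0688 + -0.000166·9.8182 = 0.1153  (Pfizer)
Σw_i=1.0000  μᵀw=0.1110
σ²=wᵀΣw=λ₁·μ_p+λ₂ = 0.109429·0.111 + -0.000166 = 0.011980 ≈ 0.0120

JPMorgan (0.2942)


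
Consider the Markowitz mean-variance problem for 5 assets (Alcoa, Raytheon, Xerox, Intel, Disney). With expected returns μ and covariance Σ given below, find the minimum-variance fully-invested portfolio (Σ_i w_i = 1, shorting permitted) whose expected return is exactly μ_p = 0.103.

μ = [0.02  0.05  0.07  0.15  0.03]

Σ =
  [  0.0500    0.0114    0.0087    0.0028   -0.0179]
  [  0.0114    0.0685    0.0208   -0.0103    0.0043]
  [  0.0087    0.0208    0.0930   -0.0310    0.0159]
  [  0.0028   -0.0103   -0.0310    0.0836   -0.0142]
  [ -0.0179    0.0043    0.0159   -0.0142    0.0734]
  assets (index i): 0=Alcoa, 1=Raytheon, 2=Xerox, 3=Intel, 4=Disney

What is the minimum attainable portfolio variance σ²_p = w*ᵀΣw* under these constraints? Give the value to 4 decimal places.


0.0207

g=Σ⁻¹μ = [0.0943  0.6468  1.3191  2.4591  0.5838]
h=Σ⁻¹𝟙 = [22.2850  9.6451  9.5140  19.3589  20.1778]
a=μᵀg=0.512941  b=𝟙ᵀg=5.103108  c=𝟙ᵀh=80.980898  D=ac−b²=15.496676
λ₁=(c·0.103−b)/D = (80.980898·0.103−5.103108)/15.496676 = 0.208943
λ₂=(a−b·0.103)/D = (0.512941−5.103108·0.103)/15.496676 = -0.000818
w* = 0.208943·g + -0.000818·h:
  w_0 = 0.208943·0.0943 + -0.000818·22.2850 = 0.0015  (Alcoa)
  w_1 = 0.208943·0.6468 + -0.000818·9.6451 = 0.1273  (Raytheon)
  w_2 = 0.208943·1.3191 + -0.000818·9.5140 = 0.2678  (Xerox)
  w_3 = 0.208943·2.4591 + -0.000818·19.3589 = 0.4980  (Intel)
  w_4 = 0.208943·0.5838 + -0.000818·20.1778 = 0.1055  (Disney)
Σw_i=1.0000  μᵀw=0.1030
σ²=wᵀΣw=λ₁·μ_p+λ₂ = 0.208943·0.103 + -0.000818 = 0.020703 ≈ 0.0207


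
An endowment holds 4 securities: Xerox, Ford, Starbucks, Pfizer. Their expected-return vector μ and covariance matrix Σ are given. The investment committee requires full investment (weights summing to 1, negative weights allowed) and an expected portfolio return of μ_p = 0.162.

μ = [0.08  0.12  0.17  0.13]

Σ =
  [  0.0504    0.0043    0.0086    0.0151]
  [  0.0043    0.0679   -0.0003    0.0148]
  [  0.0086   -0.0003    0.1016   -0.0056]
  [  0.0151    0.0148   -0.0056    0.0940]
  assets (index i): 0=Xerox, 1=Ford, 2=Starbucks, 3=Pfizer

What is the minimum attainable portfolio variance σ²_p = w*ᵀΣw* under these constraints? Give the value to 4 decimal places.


g=Σ⁻¹μ = [0.8428  1.4784  1.6677  1.1142]
h=Σ⁻¹𝟙 = [15.2272  12.3237  8.9640  6.7859]
a=μᵀg=0.673182  b=𝟙ᵀg=5.103075  c=𝟙ᵀh=43.300849  D=ac−b²=3.107986
λ₁=(c·0.162−b)/D = (43.300849·0.162−5.103075)/3.107986 = 0.615081
λ₂=(a−b·0.162)/D = (0.673182−5.103075·0.162)/3.107986 = -0.049394
w* = 0.615081·g + -0.049394·h:
  w_0 = 0.615081·0.8428 + -0.049394·15.2272 = -0.2337  (Xerox)
  w_1 = 0.615081·1.4784 + -0.049394·12.3237 = 0.3006  (Ford)
  w_2 = 0.615081·1.6677 + -0.049394·8.9640 = 0.5830  (Starbucks)
  w_3 = 0.615081·1.1142 + -0.049394·6.7859 = 0.3501  (Pfizer)
Σw_i=1.0000  μᵀw=0.1620
σ²=wᵀΣw=λ₁·μ_p+λ₂ = 0.615081·0.162 + -0.049394 = 0.050249 ≈ 0.0502

0.0502


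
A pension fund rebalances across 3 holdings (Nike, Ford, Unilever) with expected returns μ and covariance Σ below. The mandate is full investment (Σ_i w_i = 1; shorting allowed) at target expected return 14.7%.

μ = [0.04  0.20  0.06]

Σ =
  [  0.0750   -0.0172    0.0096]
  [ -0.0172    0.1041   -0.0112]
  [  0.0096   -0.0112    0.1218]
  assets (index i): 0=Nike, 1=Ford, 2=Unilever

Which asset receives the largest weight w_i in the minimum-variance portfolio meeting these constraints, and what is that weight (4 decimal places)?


g=Σ⁻¹μ = [0.9462  2.1438  0.6152]
h=Σ⁻¹𝟙 = [15.2672  13.0113  8.2033]
a=μᵀg=0.503510  b=𝟙ᵀg=3.705141  c=𝟙ᵀh=36.481791  D=ac−b²=4.640864
λ₁=(c·0.147−b)/D = (36.481791·0.147−3.705141)/4.640864 = 0.357193
λ₂=(a−b·0.147)/D = (0.503510−3.705141·0.147)/4.640864 = -0.008866
w* = 0.357193·g + -0.008866·h:
  w_0 = 0.357193·0.9462 + -0.008866·15.2672 = 0.2026  (Nike)
  w_1 = 0.357193·2.1438 + -0.008866·13.0113 = 0.6504  (Ford)
  w_2 = 0.357193·0.6152 + -0.008866·8.2033 = 0.1470  (Unilever)
Σw_i=1.0000  μᵀw=0.1470
σ²=wᵀΣw=λ₁·μ_p+λ₂ = 0.357193·0.147 + -0.008866 = 0.043641 ≈ 0.0436

Ford (0.6504)


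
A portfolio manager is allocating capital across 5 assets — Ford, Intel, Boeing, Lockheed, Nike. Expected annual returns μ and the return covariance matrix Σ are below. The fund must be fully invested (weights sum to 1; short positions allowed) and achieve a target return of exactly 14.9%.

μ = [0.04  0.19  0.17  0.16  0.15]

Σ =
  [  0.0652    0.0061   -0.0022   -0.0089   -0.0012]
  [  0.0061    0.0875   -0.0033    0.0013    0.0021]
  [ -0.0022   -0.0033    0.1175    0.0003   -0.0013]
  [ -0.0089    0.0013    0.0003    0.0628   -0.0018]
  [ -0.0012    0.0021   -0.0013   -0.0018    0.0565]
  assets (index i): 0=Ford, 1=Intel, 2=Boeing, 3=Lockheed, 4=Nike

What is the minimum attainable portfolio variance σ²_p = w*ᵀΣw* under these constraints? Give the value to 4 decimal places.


p=Σ⁻¹μ = [0.8916  2.0621  1.5446  2.7020  2.7188]
q=Σ⁻¹𝟙 = [17.6249  9.8273  9.2738  18.7044  18.5175]
a=μᵀp=1.530183  b=𝟙ᵀp=9.919044  c=𝟙ᵀq=73.947841  D=ac−b²=14.766282
λ₁=(c·0.149−b)/D = (73.947841·0.149−9.919044)/14.766282 = 0.074439
λ₂=(a−b·0.149)/D = (1.530183−9.919044·0.149)/14.766282 = 0.003538
w* = 0.074439·p + 0.003538·q:
  w_0 = 0.074439·0.8916 + 0.003538·17.6249 = 0.1287  (Ford)
  w_1 = 0.074439·2.0621 + 0.003538·9.8273 = 0.1883  (Intel)
  w_2 = 0.074439·1.5446 + 0.003538·9.2738 = 0.1478  (Boeing)
  w_3 = 0.074439·2.7020 + 0.003538·18.7044 = 0.2673  (Lockheed)
  w_4 = 0.074439·2.7188 + 0.003538·18.5175 = 0.2679  (Nike)
Σw_i=1.0000  μᵀw=0.1490
σ²=wᵀΣw=λ₁·μ_p+λ₂ = 0.074439·0.149 + 0.003538 = 0.014630 ≈ 0.0146

0.0146


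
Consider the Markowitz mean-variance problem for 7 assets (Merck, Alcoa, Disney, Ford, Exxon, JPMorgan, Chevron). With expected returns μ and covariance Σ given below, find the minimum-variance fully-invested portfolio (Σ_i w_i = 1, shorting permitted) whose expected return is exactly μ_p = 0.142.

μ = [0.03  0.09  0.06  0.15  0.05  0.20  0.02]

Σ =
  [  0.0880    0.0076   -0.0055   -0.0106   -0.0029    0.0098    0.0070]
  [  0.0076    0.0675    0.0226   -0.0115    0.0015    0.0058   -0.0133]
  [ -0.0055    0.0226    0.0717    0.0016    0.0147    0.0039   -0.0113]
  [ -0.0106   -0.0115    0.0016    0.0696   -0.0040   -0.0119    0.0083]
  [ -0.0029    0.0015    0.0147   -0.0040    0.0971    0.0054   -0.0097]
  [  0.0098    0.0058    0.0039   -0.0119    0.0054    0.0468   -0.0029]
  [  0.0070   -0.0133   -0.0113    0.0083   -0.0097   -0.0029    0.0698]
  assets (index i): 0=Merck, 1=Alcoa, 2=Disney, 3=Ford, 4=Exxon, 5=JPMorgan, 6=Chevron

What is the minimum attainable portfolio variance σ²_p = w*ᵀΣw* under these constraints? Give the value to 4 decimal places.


0.0126

u=Σ⁻¹μ = [0.0301  1.5367  0.0076  3.2160  0.3975  4.8761  0.4530]
v=Σ⁻¹𝟙 = [9.5253  15.6754  8.7502  20.4206  10.4139  21.7886  17.6991]
a=μᵀu=1.626218  b=𝟙ᵀu=10.517043  c=𝟙ᵀv=104.273105  D=ac−b²=58.962625
λ₁=(c·0.142−b)/D = (104.273105·0.142−10.517043)/58.962625 = 0.072754
λ₂=(a−b·0.142)/D = (1.626218−10.517043·0.142)/58.962625 = 0.002252
w* = 0.072754·u + 0.002252·v:
  w_0 = 0.072754·0.0301 + 0.002252·9.5253 = 0.0236  (Merck)
  w_1 = 0.072754·1.5367 + 0.002252·15.6754 = 0.1471  (Alcoa)
  w_2 = 0.072754·0.0076 + 0.002252·8.7502 = 0.0203  (Disney)
  w_3 = 0.072754·3.2160 + 0.002252·20.4206 = 0.2800  (Ford)
  w_4 = 0.072754·0.3975 + 0.002252·10.4139 = 0.0524  (Exxon)
  w_5 = 0.072754·4.8761 + 0.002252·21.7886 = 0.4038  (JPMorgan)
  w_6 = 0.072754·0.4530 + 0.002252·17.6991 = 0.0728  (Chevron)
Σw_i=1.0000  μᵀw=0.1420
σ²=wᵀΣw=λ₁·μ_p+λ₂ = 0.072754·0.142 + 0.002252 = 0.012583 ≈ 0.0126


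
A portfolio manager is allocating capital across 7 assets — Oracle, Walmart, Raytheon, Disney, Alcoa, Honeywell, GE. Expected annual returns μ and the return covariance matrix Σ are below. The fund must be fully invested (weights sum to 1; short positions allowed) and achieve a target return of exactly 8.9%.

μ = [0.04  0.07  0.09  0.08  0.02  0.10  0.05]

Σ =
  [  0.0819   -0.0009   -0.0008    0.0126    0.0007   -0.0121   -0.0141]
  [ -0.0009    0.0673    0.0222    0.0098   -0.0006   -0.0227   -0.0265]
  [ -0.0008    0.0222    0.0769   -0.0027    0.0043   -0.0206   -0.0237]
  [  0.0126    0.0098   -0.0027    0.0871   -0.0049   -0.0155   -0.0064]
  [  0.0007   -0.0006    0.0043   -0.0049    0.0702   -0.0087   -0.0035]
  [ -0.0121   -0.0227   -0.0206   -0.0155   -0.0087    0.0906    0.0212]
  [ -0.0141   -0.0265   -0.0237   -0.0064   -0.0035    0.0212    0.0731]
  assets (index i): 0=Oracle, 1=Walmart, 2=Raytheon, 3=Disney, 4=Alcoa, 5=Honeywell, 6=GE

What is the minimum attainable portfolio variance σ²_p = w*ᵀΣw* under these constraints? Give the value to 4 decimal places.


0.0156

p=Σ⁻¹μ = [0.8900  1.5768  1.7224  1.1505  0.5772  1.8955  1.5643]
q=Σ⁻¹𝟙 = [18.5961  25.3260  20.0192  13.5627  18.1242  21.7680  28.6806]
a=μᵀp=0.672342  b=𝟙ᵀp=9.376729  c=𝟙ᵀq=146.076881  D=ac−b²=10.290617
λ₁=(c·0.089−b)/D = (146.076881·0.089−9.376729)/10.290617 = 0.352176
λ₂=(a−b·0.089)/D = (0.672342−9.376729·0.089)/10.290617 = -0.015761
w* = 0.352176·p + -0.015761·q:
  w_0 = 0.352176·0.8900 + -0.015761·18.5961 = 0.0203  (Oracle)
  w_1 = 0.352176·1.5768 + -0.015761·25.3260 = 0.1562  (Walmart)
  w_2 = 0.352176·1.7224 + -0.015761·20.0192 = 0.2911  (Raytheon)
  w_3 = 0.352176·1.1505 + -0.015761·13.5627 = 0.1914  (Disney)
  w_4 = 0.352176·0.5772 + -0.015761·18.1242 = -0.0824  (Alcoa)
  w_5 = 0.352176·1.8955 + -0.015761·21.7680 = 0.3245  (Honeywell)
  w_6 = 0.352176·1.5643 + -0.015761·28.6806 = 0.0989  (GE)
Σw_i=1.0000  μᵀw=0.0890
σ²=wᵀΣw=λ₁·μ_p+λ₂ = 0.352176·0.089 + -0.015761 = 0.015583 ≈ 0.0156


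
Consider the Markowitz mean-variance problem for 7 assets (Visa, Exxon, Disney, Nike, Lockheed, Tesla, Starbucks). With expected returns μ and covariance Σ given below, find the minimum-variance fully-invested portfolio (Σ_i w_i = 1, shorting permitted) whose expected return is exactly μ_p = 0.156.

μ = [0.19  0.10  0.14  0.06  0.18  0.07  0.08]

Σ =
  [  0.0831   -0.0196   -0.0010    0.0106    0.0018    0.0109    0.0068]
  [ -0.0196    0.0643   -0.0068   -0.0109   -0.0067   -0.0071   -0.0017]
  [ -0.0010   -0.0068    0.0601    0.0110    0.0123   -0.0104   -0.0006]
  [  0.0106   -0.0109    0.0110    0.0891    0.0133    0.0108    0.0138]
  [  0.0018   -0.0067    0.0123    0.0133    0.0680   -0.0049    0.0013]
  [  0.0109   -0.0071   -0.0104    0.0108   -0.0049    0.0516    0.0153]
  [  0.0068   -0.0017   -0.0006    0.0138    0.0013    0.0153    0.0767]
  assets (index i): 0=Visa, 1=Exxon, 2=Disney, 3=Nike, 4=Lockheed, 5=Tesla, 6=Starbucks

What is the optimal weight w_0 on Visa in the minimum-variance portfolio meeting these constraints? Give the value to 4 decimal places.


0.2862

g=Σ⁻¹μ = [2.7416  3.1063  2.5777  -0.2867  2.5956  1.8760  0.5223]
h=Σ⁻¹𝟙 = [14.2330  26.8984  20.2116  4.4352  13.9406  22.4636  7.0150]
a=μᵀg=1.815519  b=𝟙ᵀg=13.132793  c=𝟙ᵀh=109.197264  D=ac−b²=25.779402
λ₁=(c·0.156−b)/D = (109.197264·0.156−13.132793)/25.779402 = 0.151360
λ₂=(a−b·0.156)/D = (1.815519−13.132793·0.156)/25.779402 = -0.009046
w* = 0.151360·g + -0.009046·h:
  w_0 = 0.151360·2.7416 + -0.009046·14.2330 = 0.2862  (Visa)
  w_1 = 0.151360·3.1063 + -0.009046·26.8984 = 0.2269  (Exxon)
  w_2 = 0.151360·2.5777 + -0.009046·20.2116 = 0.2073  (Disney)
  w_3 = 0.151360·-0.2867 + -0.009046·4.4352 = -0.0835  (Nike)
  w_4 = 0.151360·2.5956 + -0.009046·13.9406 = 0.2668  (Lockheed)
  w_5 = 0.151360·1.8760 + -0.009046·22.4636 = 0.0808  (Tesla)
  w_6 = 0.151360·0.5223 + -0.009046·7.0150 = 0.0156  (Starbucks)
Σw_i=1.0000  μᵀw=0.1560
σ²=wᵀΣw=λ₁·μ_p+λ₂ = 0.151360·0.156 + -0.009046 = 0.014566 ≈ 0.0146


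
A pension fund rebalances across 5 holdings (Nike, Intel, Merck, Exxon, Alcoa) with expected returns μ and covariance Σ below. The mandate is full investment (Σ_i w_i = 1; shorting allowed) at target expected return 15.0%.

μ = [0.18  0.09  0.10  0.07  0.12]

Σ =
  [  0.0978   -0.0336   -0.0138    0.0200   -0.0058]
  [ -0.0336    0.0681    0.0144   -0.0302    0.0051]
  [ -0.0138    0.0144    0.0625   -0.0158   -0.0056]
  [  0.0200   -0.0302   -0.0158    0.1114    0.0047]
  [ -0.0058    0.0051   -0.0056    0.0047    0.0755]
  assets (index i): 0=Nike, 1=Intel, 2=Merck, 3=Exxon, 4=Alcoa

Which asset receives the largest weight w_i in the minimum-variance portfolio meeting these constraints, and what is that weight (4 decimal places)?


g=Σ⁻¹μ = [2.9360  2.6703  2.0511  1.0434  1.7218]
h=Σ⁻¹𝟙 = [19.6082  25.7383  19.3032  14.6006  13.5356]
a=μᵀg=1.253569  b=𝟙ᵀg=10.422561  c=𝟙ᵀh=92.785902  D=ac−b²=7.683727
λ₁=(c·0.150−b)/D = (92.785902·0.150−10.422561)/7.683727 = 0.454900
λ₂=(a−b·0.150)/D = (1.253569−10.422561·0.150)/7.683727 = -0.040321
w* = 0.454900·g + -0.040321·h:
  w_0 = 0.454900·2.9360 + -0.040321·19.6082 = 0.5450  (Nike)
  w_1 = 0.454900·2.6703 + -0.040321·25.7383 = 0.1769  (Intel)
  w_2 = 0.454900·2.0511 + -0.040321·19.3032 = 0.1547  (Merck)
  w_3 = 0.454900·1.0434 + -0.040321·14.6006 = -0.1141  (Exxon)
  w_4 = 0.454900·1.7218 + -0.040321·13.5356 = 0.2375  (Alcoa)
Σw_i=1.0000  μᵀw=0.1500
σ²=wᵀΣw=λ₁·μ_p+λ₂ = 0.454900·0.150 + -0.040321 = 0.027914 ≈ 0.0279

Nike (0.5450)


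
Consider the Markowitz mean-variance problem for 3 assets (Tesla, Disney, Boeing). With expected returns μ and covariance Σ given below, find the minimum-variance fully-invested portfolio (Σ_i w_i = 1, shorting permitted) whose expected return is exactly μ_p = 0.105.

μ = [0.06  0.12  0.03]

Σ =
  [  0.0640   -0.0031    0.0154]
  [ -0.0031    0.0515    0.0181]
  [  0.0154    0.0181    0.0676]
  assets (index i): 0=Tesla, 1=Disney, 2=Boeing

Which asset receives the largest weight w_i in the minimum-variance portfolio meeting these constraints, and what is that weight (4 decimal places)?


x=Σ⁻¹μ = [1.1874  2.5838  -0.5185]
y=Σ⁻¹𝟙 = [14.9152  18.0047  6.5743]
a=μᵀx=0.365748  b=𝟙ᵀx=3.252704  c=𝟙ᵀy=39.494156  D=ac−b²=3.864813
λ₁=(c·0.105−b)/D = (39.494156·0.105−3.252704)/3.864813 = 0.231365
λ₂=(a−b·0.105)/D = (0.365748−3.252704·0.105)/3.864813 = 0.006265
w* = 0.231365·x + 0.006265·y:
  w_0 = 0.231365·1.1874 + 0.006265·14.9152 = 0.3682  (Tesla)
  w_1 = 0.231365·2.5838 + 0.006265·18.0047 = 0.7106  (Disney)
  w_2 = 0.231365·-0.5185 + 0.006265·6.5743 = -0.0788  (Boeing)
Σw_i=1.0000  μᵀw=0.1050
σ²=wᵀΣw=λ₁·μ_p+λ₂ = 0.231365·0.105 + 0.006265 = 0.030559 ≈ 0.0306

Disney (0.7106)


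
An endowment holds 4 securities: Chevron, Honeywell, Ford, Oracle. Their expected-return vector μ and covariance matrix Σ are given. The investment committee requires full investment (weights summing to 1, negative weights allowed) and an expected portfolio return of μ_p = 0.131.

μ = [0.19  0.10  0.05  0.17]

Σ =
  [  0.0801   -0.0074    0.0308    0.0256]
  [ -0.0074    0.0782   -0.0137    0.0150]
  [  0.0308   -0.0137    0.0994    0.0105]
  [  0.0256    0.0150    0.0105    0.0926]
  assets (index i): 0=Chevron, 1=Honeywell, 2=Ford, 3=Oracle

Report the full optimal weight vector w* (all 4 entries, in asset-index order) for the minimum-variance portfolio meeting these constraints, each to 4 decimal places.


u=Σ⁻¹μ = [2.2024  1.2688  -0.1138  1.0343]
v=Σ⁻¹𝟙 = [8.8082  14.1806  8.7495  5.0749]
a=μᵀu=0.715496  b=𝟙ᵀu=4.391820  c=𝟙ᵀv=36.813146  D=ac−b²=7.051579
λ₁=(c·0.131−b)/D = (36.813146·0.131−4.391820)/7.051579 = 0.061079
λ₂=(a−b·0.131)/D = (0.715496−4.391820·0.131)/7.051579 = 0.019877
w* = 0.061079·u + 0.019877·v:
  w_0 = 0.061079·2.2024 + 0.019877·8.8082 = 0.3096  (Chevron)
  w_1 = 0.061079·1.2688 + 0.019877·14.1806 = 0.3594  (Honeywell)
  w_2 = 0.061079·-0.1138 + 0.019877·8.7495 = 0.1670  (Ford)
  w_3 = 0.061079·1.0343 + 0.019877·5.0749 = 0.1641  (Oracle)
Σw_i=1.0000  μᵀw=0.1310
σ²=wᵀΣw=λ₁·μ_p+λ₂ = 0.061079·0.131 + 0.019877 = 0.027879 ≈ 0.0279

0.3096  0.3594  0.1670  0.1641


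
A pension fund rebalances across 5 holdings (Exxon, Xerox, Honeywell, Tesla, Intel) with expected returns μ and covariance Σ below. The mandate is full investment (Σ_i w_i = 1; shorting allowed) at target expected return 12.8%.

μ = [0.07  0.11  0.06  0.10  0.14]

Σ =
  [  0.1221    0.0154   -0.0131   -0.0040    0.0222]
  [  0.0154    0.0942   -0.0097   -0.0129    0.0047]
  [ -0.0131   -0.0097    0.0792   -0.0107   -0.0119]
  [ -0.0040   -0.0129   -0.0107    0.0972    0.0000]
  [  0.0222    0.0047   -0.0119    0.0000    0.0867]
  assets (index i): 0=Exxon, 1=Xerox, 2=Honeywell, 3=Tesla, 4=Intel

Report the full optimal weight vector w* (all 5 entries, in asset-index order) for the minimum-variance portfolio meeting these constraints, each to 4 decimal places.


-0.1356  0.3070  0.0347  0.2377  0.5562

u=Σ⁻¹μ = [0.2953  1.3706  1.4096  1.3780  1.6583]
v=Σ⁻¹𝟙 = [6.9649  12.8241  19.0441  14.3731  11.6693]
a=μᵀu=0.625981  b=𝟙ᵀu=6.111858  c=𝟙ᵀv=64.875561  D=ac−b²=3.256041
λ₁=(c·0.128−b)/D = (64.875561·0.128−6.111858)/3.256041 = 0.673276
λ₂=(a−b·0.128)/D = (0.625981−6.111858·0.128)/3.256041 = -0.048014
w* = 0.673276·u + -0.048014·v:
  w_0 = 0.673276·0.2953 + -0.048014·6.9649 = -0.1356  (Exxon)
  w_1 = 0.673276·1.3706 + -0.048014·12.8241 = 0.3070  (Xerox)
  w_2 = 0.673276·1.4096 + -0.048014·19.0441 = 0.0347  (Honeywell)
  w_3 = 0.673276·1.3780 + -0.048014·14.3731 = 0.2377  (Tesla)
  w_4 = 0.673276·1.6583 + -0.048014·11.6693 = 0.5562  (Intel)
Σw_i=1.0000  μᵀw=0.1280
σ²=wᵀΣw=λ₁·μ_p+λ₂ = 0.673276·0.128 + -0.048014 = 0.038165 ≈ 0.0382


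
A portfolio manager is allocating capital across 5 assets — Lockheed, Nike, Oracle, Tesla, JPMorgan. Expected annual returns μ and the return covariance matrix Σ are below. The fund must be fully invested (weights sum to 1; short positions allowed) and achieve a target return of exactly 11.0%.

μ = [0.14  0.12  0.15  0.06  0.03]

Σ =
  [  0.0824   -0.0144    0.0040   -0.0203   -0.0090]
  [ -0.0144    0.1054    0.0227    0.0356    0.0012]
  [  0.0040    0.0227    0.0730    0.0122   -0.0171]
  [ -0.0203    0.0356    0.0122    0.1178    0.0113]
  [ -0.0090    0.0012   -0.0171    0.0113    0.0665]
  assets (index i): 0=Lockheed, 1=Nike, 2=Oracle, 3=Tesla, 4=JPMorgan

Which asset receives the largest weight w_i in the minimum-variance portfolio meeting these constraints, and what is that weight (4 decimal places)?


u=Σ⁻¹μ = [1.9546  0.8937  1.8915  0.2708  1.1399]
v=Σ⁻¹𝟙 = [16.1735  6.3385  14.4897  5.9581  19.8256]
a=μᵀu=0.715072  b=𝟙ᵀu=6.150629  c=𝟙ᵀv=62.785486  D=ac−b²=7.065914
λ₁=(c·0.110−b)/D = (62.785486·0.110−6.150629)/7.065914 = 0.106961
λ₂=(a−b·0.110)/D = (0.715072−6.150629·0.110)/7.065914 = 0.005449
w* = 0.106961·u + 0.005449·v:
  w_0 = 0.106961·1.9546 + 0.005449·16.1735 = 0.2972  (Lockheed)
  w_1 = 0.106961·0.8937 + 0.005449·6.3385 = 0.1301  (Nike)
  w_2 = 0.106961·1.8915 + 0.005449·14.4897 = 0.2813  (Oracle)
  w_3 = 0.106961·0.2708 + 0.005449·5.9581 = 0.0614  (Tesla)
  w_4 = 0.106961·1.1399 + 0.005449·19.8256 = 0.2300  (JPMorgan)
Σw_i=1.0000  μᵀw=0.1100
σ²=wᵀΣw=λ₁·μ_p+λ₂ = 0.106961·0.110 + 0.005449 = 0.017215 ≈ 0.0172

Lockheed (0.2972)


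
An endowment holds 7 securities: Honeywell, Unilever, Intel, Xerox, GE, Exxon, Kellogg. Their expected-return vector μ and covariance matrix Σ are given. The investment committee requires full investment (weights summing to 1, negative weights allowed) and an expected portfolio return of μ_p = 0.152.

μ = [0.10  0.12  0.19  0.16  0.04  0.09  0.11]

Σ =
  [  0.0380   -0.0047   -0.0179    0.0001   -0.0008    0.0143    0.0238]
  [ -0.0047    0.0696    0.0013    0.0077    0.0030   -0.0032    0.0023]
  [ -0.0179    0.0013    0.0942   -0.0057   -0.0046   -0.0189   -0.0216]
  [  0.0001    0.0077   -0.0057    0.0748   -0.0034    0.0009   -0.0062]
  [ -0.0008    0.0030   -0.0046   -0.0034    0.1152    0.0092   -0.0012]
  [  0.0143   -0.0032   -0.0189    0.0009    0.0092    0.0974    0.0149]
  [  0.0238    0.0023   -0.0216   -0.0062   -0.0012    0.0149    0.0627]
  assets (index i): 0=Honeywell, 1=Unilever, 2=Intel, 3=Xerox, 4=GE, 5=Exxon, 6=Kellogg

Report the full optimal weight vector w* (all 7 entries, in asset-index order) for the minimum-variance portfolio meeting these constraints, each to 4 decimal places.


u=Σ⁻¹μ = [2.9673  1.5596  3.2978  2.3826  0.4800  0.8443  1.7511]
v=Σ⁻¹𝟙 = [27.7155  13.7600  21.4052  14.8733  9.2997  7.9429  12.0590]
a=μᵀu=1.779502  b=𝟙ᵀu=13.282806  c=𝟙ᵀv=107.055576  D=ac−b²=14.072741
λ₁=(c·0.152−b)/D = (107.055576·0.152−13.282806)/14.072741 = 0.212442
λ₂=(a−b·0.152)/D = (1.779502−13.282806·0.152)/14.072741 = -0.017018
w* = 0.212442·u + -0.017018·v:
  w_0 = 0.212442·2.9673 + -0.017018·27.7155 = 0.1587  (Honeywell)
  w_1 = 0.212442·1.5596 + -0.017018·13.7600 = 0.0972  (Unilever)
  w_2 = 0.212442·3.2978 + -0.017018·21.4052 = 0.3363  (Intel)
  w_3 = 0.212442·2.3826 + -0.017018·14.8733 = 0.2531  (Xerox)
  w_4 = 0.212442·0.4800 + -0.017018·9.2997 = -0.0563  (GE)
  w_5 = 0.212442·0.8443 + -0.017018·7.9429 = 0.0442  (Exxon)
  w_6 = 0.212442·1.7511 + -0.017018·12.0590 = 0.1668  (Kellogg)
Σw_i=1.0000  μᵀw=0.1520
σ²=wᵀΣw=λ₁·μ_p+λ₂ = 0.212442·0.152 + -0.017018 = 0.015274 ≈ 0.0153

0.1587  0.0972  0.3363  0.2531  -0.0563  0.0442  0.1668


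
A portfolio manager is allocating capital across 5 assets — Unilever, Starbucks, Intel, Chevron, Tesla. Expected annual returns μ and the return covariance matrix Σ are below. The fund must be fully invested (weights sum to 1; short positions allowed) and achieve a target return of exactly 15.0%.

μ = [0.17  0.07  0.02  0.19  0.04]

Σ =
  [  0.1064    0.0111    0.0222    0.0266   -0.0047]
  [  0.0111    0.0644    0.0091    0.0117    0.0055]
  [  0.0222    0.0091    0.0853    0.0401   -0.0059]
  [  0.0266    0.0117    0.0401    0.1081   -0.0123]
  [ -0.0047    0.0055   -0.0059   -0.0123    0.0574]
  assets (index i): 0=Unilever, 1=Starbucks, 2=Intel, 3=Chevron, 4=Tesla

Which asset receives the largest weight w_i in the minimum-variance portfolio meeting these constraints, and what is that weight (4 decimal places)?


x=Σ⁻¹μ = [1.3243  0.5702  -0.9674  1.8480  1.0472]
y=Σ⁻¹𝟙 = [6.0580  10.7208  7.5064  5.9704  18.9413]
a=μᵀx=0.638724  b=𝟙ᵀx=3.822461  c=𝟙ᵀy=49.196836  D=ac−b²=16.812005
λ₁=(c·0.150−b)/D = (49.196836·0.150−3.822461)/16.812005 = 0.211579
λ₂=(a−b·0.150)/D = (0.638724−3.822461·0.150)/16.812005 = 0.003887
w* = 0.211579·x + 0.003887·y:
  w_0 = 0.211579·1.3243 + 0.003887·6.0580 = 0.3038  (Unilever)
  w_1 = 0.211579·0.5702 + 0.003887·10.7208 = 0.1623  (Starbucks)
  w_2 = 0.211579·-0.9674 + 0.003887·7.5064 = -0.1755  (Intel)
  w_3 = 0.211579·1.8480 + 0.003887·5.9704 = 0.4142  (Chevron)
  w_4 = 0.211579·1.0472 + 0.003887·18.9413 = 0.2952  (Tesla)
Σw_i=1.0000  μᵀw=0.1500
σ²=wᵀΣw=λ₁·μ_p+λ₂ = 0.211579·0.150 + 0.003887 = 0.035624 ≈ 0.0356

Chevron (0.4142)


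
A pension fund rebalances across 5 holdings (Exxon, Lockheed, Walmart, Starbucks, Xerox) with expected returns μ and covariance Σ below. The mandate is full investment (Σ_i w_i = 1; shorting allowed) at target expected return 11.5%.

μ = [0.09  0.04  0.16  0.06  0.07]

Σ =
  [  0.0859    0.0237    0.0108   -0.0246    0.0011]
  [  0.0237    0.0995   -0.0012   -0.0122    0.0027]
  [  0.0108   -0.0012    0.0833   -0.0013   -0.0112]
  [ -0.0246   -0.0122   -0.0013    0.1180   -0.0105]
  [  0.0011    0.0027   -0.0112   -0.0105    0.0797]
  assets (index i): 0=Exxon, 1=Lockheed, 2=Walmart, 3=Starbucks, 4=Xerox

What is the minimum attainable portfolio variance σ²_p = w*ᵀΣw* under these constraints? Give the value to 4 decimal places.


g=Σ⁻¹μ = [0.9567  0.2707  1.9821  0.8689  1.2489]
h=Σ⁻¹𝟙 = [11.1896  8.7410  12.9933  13.2484  15.6678]
a=μᵀg=0.553624  b=𝟙ᵀg=5.327282  c=𝟙ᵀh=61.840049  D=ac−b²=5.856220
λ₁=(c·0.115−b)/D = (61.840049·0.115−5.327282)/5.856220 = 0.304689
λ₂=(a−b·0.115)/D = (0.553624−5.327282·0.115)/5.856220 = -0.010077
w* = 0.304689·g + -0.010077·h:
  w_0 = 0.304689·0.9567 + -0.010077·11.1896 = 0.1787  (Exxon)
  w_1 = 0.304689·0.2707 + -0.010077·8.7410 = -0.0056  (Lockheed)
  w_2 = 0.304689·1.9821 + -0.010077·12.9933 = 0.4730  (Walmart)
  w_3 = 0.304689·0.8689 + -0.010077·13.2484 = 0.1312  (Starbucks)
  w_4 = 0.304689·1.2489 + -0.010077·15.6678 = 0.2227  (Xerox)
Σw_i=1.0000  μᵀw=0.1150
σ²=wᵀΣw=λ₁·μ_p+λ₂ = 0.304689·0.115 + -0.010077 = 0.024962 ≈ 0.0250

0.0250


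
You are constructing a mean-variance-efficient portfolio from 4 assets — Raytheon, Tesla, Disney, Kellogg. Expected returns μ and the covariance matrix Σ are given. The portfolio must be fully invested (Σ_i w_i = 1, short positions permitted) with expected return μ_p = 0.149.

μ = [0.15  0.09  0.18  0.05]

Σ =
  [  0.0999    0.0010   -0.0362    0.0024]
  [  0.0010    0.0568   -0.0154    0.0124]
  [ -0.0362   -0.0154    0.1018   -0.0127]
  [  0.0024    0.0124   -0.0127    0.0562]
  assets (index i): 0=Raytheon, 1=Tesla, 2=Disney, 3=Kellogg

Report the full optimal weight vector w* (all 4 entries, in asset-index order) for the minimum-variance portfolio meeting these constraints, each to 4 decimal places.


g=Σ⁻¹μ = [2.5953  2.1710  3.1456  1.0107]
h=Σ⁻¹𝟙 = [16.9891  19.1504  20.9544  17.5780]
a=μᵀg=1.201430  b=𝟙ᵀg=8.922604  c=𝟙ᵀh=74.671948  D=ac−b²=10.100253
λ₁=(c·0.149−b)/D = (74.671948·0.149−8.922604)/10.100253 = 0.218165
λ₂=(a−b·0.149)/D = (1.201430−8.922604·0.149)/10.100253 = -0.012677
w* = 0.218165·g + -0.012677·h:
  w_0 = 0.218165·2.5953 + -0.012677·16.9891 = 0.3508  (Raytheon)
  w_1 = 0.218165·2.1710 + -0.012677·19.1504 = 0.2309  (Tesla)
  w_2 = 0.218165·3.1456 + -0.012677·20.9544 = 0.4206  (Disney)
  w_3 = 0.218165·1.0107 + -0.012677·17.5780 = -0.0023  (Kellogg)
Σw_i=1.0000  μᵀw=0.1490
σ²=wᵀΣw=λ₁·μ_p+λ₂ = 0.218165·0.149 + -0.012677 = 0.019830 ≈ 0.0198

0.3508  0.2309  0.4206  -0.0023


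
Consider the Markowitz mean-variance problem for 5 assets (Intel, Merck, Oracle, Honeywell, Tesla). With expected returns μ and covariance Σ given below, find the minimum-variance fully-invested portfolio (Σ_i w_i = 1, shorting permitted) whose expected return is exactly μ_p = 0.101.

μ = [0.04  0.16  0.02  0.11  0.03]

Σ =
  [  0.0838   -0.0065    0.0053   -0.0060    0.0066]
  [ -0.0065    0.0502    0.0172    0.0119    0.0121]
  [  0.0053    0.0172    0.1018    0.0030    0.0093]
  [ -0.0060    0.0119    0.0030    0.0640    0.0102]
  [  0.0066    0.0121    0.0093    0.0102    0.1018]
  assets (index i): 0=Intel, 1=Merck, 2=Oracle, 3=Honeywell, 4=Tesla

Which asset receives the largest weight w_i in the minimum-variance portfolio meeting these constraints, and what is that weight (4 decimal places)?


Merck (0.3785)

x=Σ⁻¹μ = [0.8590  3.1934  -0.4040  1.2611  -0.2300]
y=Σ⁻¹𝟙 = [13.2694  15.3534  5.6714  12.8993  5.3274]
a=μᵀx=0.669041  b=𝟙ᵀx=4.679490  c=𝟙ᵀy=52.520898  D=ac−b²=13.241028
λ₁=(c·0.101−b)/D = (52.520898·0.101−4.679490)/13.241028 = 0.047211
λ₂=(a−b·0.101)/D = (0.669041−4.679490·0.101)/13.241028 = 0.014834
w* = 0.047211·x + 0.014834·y:
  w_0 = 0.047211·0.8590 + 0.014834·13.2694 = 0.2374  (Intel)
  w_1 = 0.047211·3.1934 + 0.014834·15.3534 = 0.3785  (Merck)
  w_2 = 0.047211·-0.4040 + 0.014834·5.6714 = 0.0651  (Oracle)
  w_3 = 0.047211·1.2611 + 0.014834·12.8993 = 0.2509  (Honeywell)
  w_4 = 0.047211·-0.2300 + 0.014834·5.3274 = 0.0682  (Tesla)
Σw_i=1.0000  μᵀw=0.1010
σ²=wᵀΣw=λ₁·μ_p+λ₂ = 0.047211·0.101 + 0.014834 = 0.019602 ≈ 0.0196


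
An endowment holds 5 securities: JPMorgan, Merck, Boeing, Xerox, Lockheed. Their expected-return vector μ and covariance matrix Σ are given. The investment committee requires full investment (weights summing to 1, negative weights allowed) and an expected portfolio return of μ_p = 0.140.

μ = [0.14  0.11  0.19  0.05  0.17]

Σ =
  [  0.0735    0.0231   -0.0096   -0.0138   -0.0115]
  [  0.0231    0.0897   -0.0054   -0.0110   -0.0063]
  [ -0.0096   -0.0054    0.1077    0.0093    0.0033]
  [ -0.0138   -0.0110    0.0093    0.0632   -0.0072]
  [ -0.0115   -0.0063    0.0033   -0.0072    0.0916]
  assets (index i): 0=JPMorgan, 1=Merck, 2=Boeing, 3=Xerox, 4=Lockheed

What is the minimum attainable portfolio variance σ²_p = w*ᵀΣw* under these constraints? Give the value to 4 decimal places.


0.0154

u=Σ⁻¹μ = [2.4544  1.0494  1.8359  1.5002  2.2880]
v=Σ⁻¹𝟙 = [17.9092  10.8594  9.0537  22.0363  15.3183]
a=μᵀu=1.271844  b=𝟙ᵀu=9.127940  c=𝟙ᵀv=75.176831  D=ac−b²=12.293872
λ₁=(c·0.140−b)/D = (75.176831·0.140−9.127940)/12.293872 = 0.113619
λ₂=(a−b·0.140)/D = (1.271844−9.127940·0.140)/12.293872 = -0.000494
w* = 0.113619·u + -0.000494·v:
  w_0 = 0.113619·2.4544 + -0.000494·17.9092 = 0.2700  (JPMorgan)
  w_1 = 0.113619·1.0494 + -0.000494·10.8594 = 0.1139  (Merck)
  w_2 = 0.113619·1.8359 + -0.000494·9.0537 = 0.2041  (Boeing)
  w_3 = 0.113619·1.5002 + -0.000494·22.0363 = 0.1596  (Xerox)
  w_4 = 0.113619·2.2880 + -0.000494·15.3183 = 0.2524  (Lockheed)
Σw_i=1.0000  μᵀw=0.1400
σ²=wᵀΣw=λ₁·μ_p+λ₂ = 0.113619·0.140 + -0.000494 = 0.015413 ≈ 0.0154


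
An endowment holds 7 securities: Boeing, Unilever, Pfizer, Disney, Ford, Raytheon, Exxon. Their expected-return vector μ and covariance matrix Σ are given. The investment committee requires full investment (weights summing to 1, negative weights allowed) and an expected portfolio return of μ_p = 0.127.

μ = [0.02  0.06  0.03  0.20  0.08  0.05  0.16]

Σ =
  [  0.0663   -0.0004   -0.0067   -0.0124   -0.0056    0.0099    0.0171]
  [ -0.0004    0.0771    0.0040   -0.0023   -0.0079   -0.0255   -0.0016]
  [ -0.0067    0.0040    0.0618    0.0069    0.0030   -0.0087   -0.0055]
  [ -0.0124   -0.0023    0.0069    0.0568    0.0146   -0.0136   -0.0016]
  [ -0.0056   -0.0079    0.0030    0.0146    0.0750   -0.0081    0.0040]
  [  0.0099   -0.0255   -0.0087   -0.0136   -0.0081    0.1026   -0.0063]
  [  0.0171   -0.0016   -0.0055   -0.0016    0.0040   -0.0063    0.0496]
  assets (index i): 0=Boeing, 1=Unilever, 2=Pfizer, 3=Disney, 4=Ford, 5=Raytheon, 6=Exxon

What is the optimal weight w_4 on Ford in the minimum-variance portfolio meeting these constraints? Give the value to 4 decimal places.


u=Σ⁻¹μ = [-0.0701  1.5511  0.4849  3.9081  0.4328  1.6977  3.6606]
v=Σ⁻¹𝟙 = [13.8524  21.1995  17.9589  21.4448  12.8179  20.3025  20.2976]
a=μᵀu=1.593024  b=𝟙ᵀu=11.664912  c=𝟙ᵀv=127.873559  D=ac−b²=67.635422
λ₁=(c·0.127−b)/D = (127.873559·0.127−11.664912)/67.635422 = 0.067643
λ₂=(a−b·0.127)/D = (1.593024−11.664912·0.127)/67.635422 = 0.001650
w* = 0.067643·u + 0.001650·v:
  w_0 = 0.067643·-0.0701 + 0.001650·13.8524 = 0.0181  (Boeing)
  w_1 = 0.067643·1.5511 + 0.001650·21.1995 = 0.1399  (Unilever)
  w_2 = 0.067643·0.4849 + 0.001650·17.9589 = 0.0624  (Pfizer)
  w_3 = 0.067643·3.9081 + 0.001650·21.4448 = 0.2997  (Disney)
  w_4 = 0.067643·0.4328 + 0.001650·12.8179 = 0.0504  (Ford)
  w_5 = 0.067643·1.6977 + 0.001650·20.3025 = 0.1483  (Raytheon)
  w_6 = 0.067643·3.6606 + 0.001650·20.2976 = 0.2811  (Exxon)
Σw_i=1.0000  μᵀw=0.1270
σ²=wᵀΣw=λ₁·μ_p+λ₂ = 0.067643·0.127 + 0.001650 = 0.010240 ≈ 0.0102

0.0504


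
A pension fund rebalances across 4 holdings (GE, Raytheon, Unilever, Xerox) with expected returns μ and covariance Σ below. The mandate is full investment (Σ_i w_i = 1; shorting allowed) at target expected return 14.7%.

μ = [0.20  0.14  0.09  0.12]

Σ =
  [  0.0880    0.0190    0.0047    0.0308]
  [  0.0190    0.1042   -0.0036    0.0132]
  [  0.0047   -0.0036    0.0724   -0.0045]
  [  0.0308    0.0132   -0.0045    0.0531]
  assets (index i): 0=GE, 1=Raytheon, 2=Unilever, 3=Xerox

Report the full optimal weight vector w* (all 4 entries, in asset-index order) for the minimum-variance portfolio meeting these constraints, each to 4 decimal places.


0.3744  0.1920  0.2265  0.2070

p=Σ⁻¹μ = [1.5745  0.9458  1.2636  1.2186]
q=Σ⁻¹𝟙 = [3.2200  7.4524  14.9919  16.3826]
a=μᵀp=0.707271  b=𝟙ᵀp=5.002520  c=𝟙ᵀq=42.046937  D=ac−b²=4.713371
λ₁=(c·0.147−b)/D = (42.046937·0.147−5.002520)/4.713371 = 0.250008
λ₂=(a−b·0.147)/D = (0.707271−5.002520·0.147)/4.713371 = -0.005962
w* = 0.250008·p + -0.005962·q:
  w_0 = 0.250008·1.5745 + -0.005962·3.2200 = 0.3744  (GE)
  w_1 = 0.250008·0.9458 + -0.005962·7.4524 = 0.1920  (Raytheon)
  w_2 = 0.250008·1.2636 + -0.005962·14.9919 = 0.2265  (Unilever)
  w_3 = 0.250008·1.2186 + -0.005962·16.3826 = 0.2070  (Xerox)
Σw_i=1.0000  μᵀw=0.1470
σ²=wᵀΣw=λ₁·μ_p+λ₂ = 0.250008·0.147 + -0.005962 = 0.030789 ≈ 0.0308


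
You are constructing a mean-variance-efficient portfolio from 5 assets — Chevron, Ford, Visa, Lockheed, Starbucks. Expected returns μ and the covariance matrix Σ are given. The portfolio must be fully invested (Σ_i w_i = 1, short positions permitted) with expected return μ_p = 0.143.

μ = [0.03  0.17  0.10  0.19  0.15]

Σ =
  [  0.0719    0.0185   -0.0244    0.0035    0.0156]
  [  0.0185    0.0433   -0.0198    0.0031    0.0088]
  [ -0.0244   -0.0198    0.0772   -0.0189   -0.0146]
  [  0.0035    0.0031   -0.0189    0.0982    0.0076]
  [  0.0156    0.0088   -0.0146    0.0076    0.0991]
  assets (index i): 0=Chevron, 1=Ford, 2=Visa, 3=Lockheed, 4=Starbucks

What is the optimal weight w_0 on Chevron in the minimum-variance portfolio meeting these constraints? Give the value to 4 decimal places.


x=Σ⁻¹μ = [-0.1626  5.0908  3.3844  2.3223  1.4077]
y=Σ⁻¹𝟙 = [14.2494  27.7931  29.6120  13.8254  8.6821]
a=μᵀx=1.851395  b=𝟙ᵀx=12.042648  c=𝟙ᵀy=94.161976  D=ac−b²=29.305619
λ₁=(c·0.143−b)/D = (94.161976·0.143−12.042648)/29.305619 = 0.048541
λ₂=(a−b·0.143)/D = (1.851395−12.042648·0.143)/29.305619 = 0.004412
w* = 0.048541·x + 0.004412·y:
  w_0 = 0.048541·-0.1626 + 0.004412·14.2494 = 0.0550  (Chevron)
  w_1 = 0.048541·5.0908 + 0.004412·27.7931 = 0.3697  (Ford)
  w_2 = 0.048541·3.3844 + 0.004412·29.6120 = 0.2949  (Visa)
  w_3 = 0.048541·2.3223 + 0.004412·13.8254 = 0.1737  (Lockheed)
  w_4 = 0.048541·1.4077 + 0.004412·8.6821 = 0.1066  (Starbucks)
Σw_i=1.0000  μᵀw=0.1430
σ²=wᵀΣw=λ₁·μ_p+λ₂ = 0.048541·0.143 + 0.004412 = 0.011353 ≈ 0.0114

0.0550


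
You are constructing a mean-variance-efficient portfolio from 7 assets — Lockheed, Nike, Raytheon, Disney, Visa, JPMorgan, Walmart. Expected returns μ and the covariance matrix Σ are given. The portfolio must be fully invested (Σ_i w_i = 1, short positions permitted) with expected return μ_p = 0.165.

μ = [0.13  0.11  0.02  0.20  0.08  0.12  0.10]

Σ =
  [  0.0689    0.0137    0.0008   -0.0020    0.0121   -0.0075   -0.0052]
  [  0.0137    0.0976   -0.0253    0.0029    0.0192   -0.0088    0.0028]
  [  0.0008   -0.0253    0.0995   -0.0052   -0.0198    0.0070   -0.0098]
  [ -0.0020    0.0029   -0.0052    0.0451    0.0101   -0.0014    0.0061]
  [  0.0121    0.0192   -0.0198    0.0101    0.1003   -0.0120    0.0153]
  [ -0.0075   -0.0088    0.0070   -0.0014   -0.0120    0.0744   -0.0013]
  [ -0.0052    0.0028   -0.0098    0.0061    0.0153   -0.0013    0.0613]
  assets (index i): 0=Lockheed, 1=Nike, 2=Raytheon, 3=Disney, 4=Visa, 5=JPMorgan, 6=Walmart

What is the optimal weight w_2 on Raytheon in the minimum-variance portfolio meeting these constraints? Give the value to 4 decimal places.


-0.0221

u=Σ⁻¹μ = [2.1253  1.0023  0.6836  4.3941  0.0574  1.9989  1.4659]
v=Σ⁻¹𝟙 = [14.5405  11.3812  15.6459  20.7485  6.5436  16.5093  16.1803]
a=μᵀu=1.670084  b=𝟙ᵀu=11.727444  c=𝟙ᵀv=101.549298  D=ac−b²=32.062934
λ₁=(c·0.165−b)/D = (101.549298·0.165−11.727444)/32.062934 = 0.156823
λ₂=(a−b·0.165)/D = (1.670084−11.727444·0.165)/32.062934 = -0.008263
w* = 0.156823·u + -0.008263·v:
  w_0 = 0.156823·2.1253 + -0.008263·14.5405 = 0.2131  (Lockheed)
  w_1 = 0.156823·1.0023 + -0.008263·11.3812 = 0.0631  (Nike)
  w_2 = 0.156823·0.6836 + -0.008263·15.6459 = -0.0221  (Raytheon)
  w_3 = 0.156823·4.3941 + -0.008263·20.7485 = 0.5176  (Disney)
  w_4 = 0.156823·0.0574 + -0.008263·6.5436 = -0.0451  (Visa)
  w_5 = 0.156823·1.9989 + -0.008263·16.5093 = 0.1771  (JPMorgan)
  w_6 = 0.156823·1.4659 + -0.008263·16.1803 = 0.0962  (Walmart)
Σw_i=1.0000  μᵀw=0.1650
σ²=wᵀΣw=λ₁·μ_p+λ₂ = 0.156823·0.165 + -0.008263 = 0.017612 ≈ 0.0176


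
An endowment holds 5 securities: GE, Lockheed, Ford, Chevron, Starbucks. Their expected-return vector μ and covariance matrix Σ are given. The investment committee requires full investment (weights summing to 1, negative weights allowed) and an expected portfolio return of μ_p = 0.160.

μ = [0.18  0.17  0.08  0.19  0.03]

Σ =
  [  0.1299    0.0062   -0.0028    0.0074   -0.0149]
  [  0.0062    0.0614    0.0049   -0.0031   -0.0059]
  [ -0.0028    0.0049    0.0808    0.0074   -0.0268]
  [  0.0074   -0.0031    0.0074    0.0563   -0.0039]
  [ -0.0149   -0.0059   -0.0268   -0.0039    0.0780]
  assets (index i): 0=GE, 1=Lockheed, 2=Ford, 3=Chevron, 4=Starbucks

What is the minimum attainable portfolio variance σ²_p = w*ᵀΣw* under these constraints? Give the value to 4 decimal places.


0.0178

u=Σ⁻¹μ = [1.2355  2.8618  1.0012  3.3317  1.3477]
v=Σ⁻¹𝟙 = [8.9164  17.0075  17.6509  16.7799  22.7139]
a=μᵀu=1.462444  b=𝟙ᵀu=9.777895  c=𝟙ᵀv=83.068562  D=ac−b²=25.875853
λ₁=(c·0.160−b)/D = (83.068562·0.160−9.777895)/25.875853 = 0.135767
λ₂=(a−b·0.160)/D = (1.462444−9.777895·0.160)/25.875853 = -0.003943
w* = 0.135767·u + -0.003943·v:
  w_0 = 0.135767·1.2355 + -0.003943·8.9164 = 0.1326  (GE)
  w_1 = 0.135767·2.8618 + -0.003943·17.0075 = 0.3215  (Lockheed)
  w_2 = 0.135767·1.0012 + -0.003943·17.6509 = 0.0663  (Ford)
  w_3 = 0.135767·3.3317 + -0.003943·16.7799 = 0.3862  (Chevron)
  w_4 = 0.135767·1.3477 + -0.003943·22.7139 = 0.0934  (Starbucks)
Σw_i=1.0000  μᵀw=0.1600
σ²=wᵀΣw=λ₁·μ_p+λ₂ = 0.135767·0.160 + -0.003943 = 0.017780 ≈ 0.0178
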